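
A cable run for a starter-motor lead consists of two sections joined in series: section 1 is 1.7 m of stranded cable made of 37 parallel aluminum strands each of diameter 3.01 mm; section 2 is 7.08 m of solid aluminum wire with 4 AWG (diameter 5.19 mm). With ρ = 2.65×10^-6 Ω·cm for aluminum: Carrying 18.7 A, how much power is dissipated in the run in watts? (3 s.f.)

3.16 W

ρ = 2.65×10^-6 Ω·cm = 2.65×10^-8 Ω·m
Section 1: A_strand = π(1.5050e-03)² = 7.116e-06 m²; R₁ = ρL/(N·A_s) = (2.65×10^-8)(1.7)/(37×7.116e-06) = 1.711×10^-4 Ω
Section 2: A = π(5.19/2 mm)² = π(2.5950e-03 m)² = 2.116e-05 m²
R₂ = (2.65×10^-8)(7.08)/(2.116e-05) = 0.008869 Ω
R = R₁ + R₂ = 0.00904 Ω
P = I²R = (18.7)² × 0.00904 = 3.16 W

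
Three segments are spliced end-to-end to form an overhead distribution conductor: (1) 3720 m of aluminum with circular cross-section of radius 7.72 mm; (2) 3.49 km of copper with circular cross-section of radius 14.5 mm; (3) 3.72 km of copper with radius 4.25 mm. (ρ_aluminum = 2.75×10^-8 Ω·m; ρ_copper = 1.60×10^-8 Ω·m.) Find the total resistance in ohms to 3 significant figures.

1.68 Ω

Seg 1: A = πr² = π(7.7200e-03 m)² = 1.872e-04 m²
R_1 = (2.75×10^-8)(3720)/(1.872e-04) = 0.5464 Ω
Seg 2: A = πr² = π(1.4500e-02 m)² = 6.605e-04 m²
R_2 = (1.60×10^-8)(3490)/(6.605e-04) = 0.08454 Ω
Seg 3: A = πr² = π(4.2500e-03 m)² = 5.675e-05 m²
R_3 = (1.60×10^-8)(3720)/(5.675e-05) = 1.049 Ω
R_total = R_1 + R_2 + R_3 = 1.68 Ω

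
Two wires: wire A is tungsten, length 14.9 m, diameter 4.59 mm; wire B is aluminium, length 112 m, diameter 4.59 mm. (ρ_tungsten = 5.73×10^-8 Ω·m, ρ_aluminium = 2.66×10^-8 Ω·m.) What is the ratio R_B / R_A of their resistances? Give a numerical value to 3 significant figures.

R ∝ ρL/d², so R_B/R_A = (ρ_B/ρ_A) × (L_B/L_A)
= (2.66×10^-8/5.73×10^-8) × (112/14.9) = 3.49

3.49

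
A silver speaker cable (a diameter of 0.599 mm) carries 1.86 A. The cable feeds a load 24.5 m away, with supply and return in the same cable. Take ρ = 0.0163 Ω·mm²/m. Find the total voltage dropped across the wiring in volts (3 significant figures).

5.27 V

ρ = 0.0163 Ω·mm²/m = 1.63×10^-8 Ω·m
A = π(d/2)² = π(2.9950e-04 m)² = 2.818e-07 m²
Total conductor length (both ways) L = 2 × 24.5 = 49 m
R = ρL/A = (1.63×10^-8)(49)/(2.818e-07) = 2.834 Ω
V = IR = 1.86 × 2.834 = 5.27 V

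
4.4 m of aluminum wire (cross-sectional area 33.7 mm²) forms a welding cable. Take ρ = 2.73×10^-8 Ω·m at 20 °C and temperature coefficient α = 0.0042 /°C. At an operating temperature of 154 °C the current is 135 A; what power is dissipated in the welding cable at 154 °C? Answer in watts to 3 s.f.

A = 33.7 mm² = 3.370e-05 m²
R₍20₎ = ρL/A = (2.73×10^-8)(4.4)/(3.370e-05) = 0.003564 Ω
R₍154₎ = R₍20₎(1 + αΔT) = 0.003564 × (1 + 0.0042×134) = 0.00557 Ω
P = I²R = (135)² × 0.00557 = 102 W

102 W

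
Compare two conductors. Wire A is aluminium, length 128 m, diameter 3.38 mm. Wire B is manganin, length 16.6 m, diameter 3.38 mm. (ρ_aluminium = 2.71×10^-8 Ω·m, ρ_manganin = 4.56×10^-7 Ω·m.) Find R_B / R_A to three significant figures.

R ∝ ρL/d², so R_B/R_A = (ρ_B/ρ_A) × (L_B/L_A)
= (4.56×10^-7/2.71×10^-8) × (16.6/128) = 2.18

2.18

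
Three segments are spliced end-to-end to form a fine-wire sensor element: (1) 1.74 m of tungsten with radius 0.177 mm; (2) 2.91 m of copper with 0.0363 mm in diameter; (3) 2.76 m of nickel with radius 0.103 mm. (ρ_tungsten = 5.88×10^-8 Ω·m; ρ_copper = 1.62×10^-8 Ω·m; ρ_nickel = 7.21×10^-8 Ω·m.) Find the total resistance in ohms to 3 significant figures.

52.6 Ω

Seg 1: A = πr² = π(1.7700e-04 m)² = 9.842e-08 m²
R_1 = (5.88×10^-8)(1.74)/(9.842e-08) = 1.04 Ω
Seg 2: A = π(d/2)² = π(1.8150e-05 m)² = 1.035e-09 m²
R_2 = (1.62×10^-8)(2.91)/(1.035e-09) = 45.55 Ω
Seg 3: A = πr² = π(1.0300e-04 m)² = 3.333e-08 m²
R_3 = (7.21×10^-8)(2.76)/(3.333e-08) = 5.971 Ω
R_total = R_1 + R_2 + R_3 = 52.6 Ω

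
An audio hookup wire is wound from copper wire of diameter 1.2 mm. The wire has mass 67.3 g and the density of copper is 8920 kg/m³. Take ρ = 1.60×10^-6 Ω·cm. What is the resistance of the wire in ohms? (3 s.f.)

0.0944 Ω

ρ = 1.60×10^-6 Ω·cm = 1.60×10^-8 Ω·m
A = π(d/2)² = π(6.0000e-04 m)² = 1.1310e-06 m²
L = m/(density·A) = 0.0673/(8920×1.1310e-06) = 6.671 m
R = ρL/A = (1.60×10^-8)(6.671)/(1.1310e-06) = 0.0944 Ω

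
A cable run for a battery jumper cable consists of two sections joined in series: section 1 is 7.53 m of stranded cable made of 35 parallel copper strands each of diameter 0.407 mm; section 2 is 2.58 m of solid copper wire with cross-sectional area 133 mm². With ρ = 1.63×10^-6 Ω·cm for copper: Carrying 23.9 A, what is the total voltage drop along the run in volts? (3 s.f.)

0.652 V

ρ = 1.63×10^-6 Ω·cm = 1.63×10^-8 Ω·m
Section 1: A_strand = π(2.0350e-04)² = 1.301e-07 m²; R₁ = ρL/(N·A_s) = (1.63×10^-8)(7.53)/(35×1.301e-07) = 0.02695 Ω
Section 2: A = 133 mm² = 1.330e-04 m²
R₂ = (1.63×10^-8)(2.58)/(1.330e-04) = 3.162×10^-4 Ω
R = R₁ + R₂ = 0.02727 Ω
V = IR = 23.9 × 0.02727 = 0.652 V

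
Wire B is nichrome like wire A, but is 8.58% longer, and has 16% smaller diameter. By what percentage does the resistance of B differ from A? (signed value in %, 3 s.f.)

53.9%

R ∝ L/d², so R_B/R_A = (1 + 8.58/100) × (1 − 16/100)⁻²
= 1.086 × 1.417 = 1.539
(R_B − R_A)/R_A = 1.539 − 1 = 53.9%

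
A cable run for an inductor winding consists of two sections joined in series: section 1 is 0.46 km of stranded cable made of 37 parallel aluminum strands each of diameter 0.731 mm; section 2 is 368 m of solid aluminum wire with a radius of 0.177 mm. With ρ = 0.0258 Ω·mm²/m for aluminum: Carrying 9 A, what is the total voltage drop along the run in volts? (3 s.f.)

875 V

ρ = 0.0258 Ω·mm²/m = 2.58×10^-8 Ω·m
Section 1: A_strand = π(3.6550e-04)² = 4.197e-07 m²; R₁ = ρL/(N·A_s) = (2.58×10^-8)(460)/(37×4.197e-07) = 0.7643 Ω
Section 2: A = πr² = π(1.7700e-04 m)² = 9.842e-08 m²
R₂ = (2.58×10^-8)(368)/(9.842e-08) = 96.47 Ω
R = R₁ + R₂ = 97.23 Ω
V = IR = 9 × 97.23 = 875 V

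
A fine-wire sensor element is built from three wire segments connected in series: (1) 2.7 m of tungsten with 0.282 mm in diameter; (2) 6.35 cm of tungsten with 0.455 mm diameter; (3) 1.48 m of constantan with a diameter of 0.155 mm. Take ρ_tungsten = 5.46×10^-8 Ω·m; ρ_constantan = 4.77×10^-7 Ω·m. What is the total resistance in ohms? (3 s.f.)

Seg 1: A = π(d/2)² = π(1.4100e-04 m)² = 6.246e-08 m²
R_1 = (5.46×10^-8)(2.7)/(6.246e-08) = 2.36 Ω
Seg 2: A = π(d/2)² = π(2.2750e-04 m)² = 1.626e-07 m²
R_2 = (5.46×10^-8)(0.0635)/(1.626e-07) = 0.02132 Ω
Seg 3: A = π(d/2)² = π(7.7500e-05 m)² = 1.887e-08 m²
R_3 = (4.77×10^-7)(1.48)/(1.887e-08) = 37.41 Ω
R_total = R_1 + R_2 + R_3 = 39.8 Ω

39.8 Ω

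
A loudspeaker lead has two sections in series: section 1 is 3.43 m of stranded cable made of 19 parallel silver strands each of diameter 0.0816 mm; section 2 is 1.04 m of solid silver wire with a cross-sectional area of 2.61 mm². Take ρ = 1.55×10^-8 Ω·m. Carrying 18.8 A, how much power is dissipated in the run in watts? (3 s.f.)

Section 1: A_strand = π(4.0800e-05)² = 5.230e-09 m²; R₁ = ρL/(N·A_s) = (1.55×10^-8)(3.43)/(19×5.230e-09) = 0.5351 Ω
Section 2: A = 2.61 mm² = 2.610e-06 m²
R₂ = (1.55×10^-8)(1.04)/(2.610e-06) = 0.006176 Ω
R = R₁ + R₂ = 0.5412 Ω
P = I²R = (18.8)² × 0.5412 = 191 W

191 W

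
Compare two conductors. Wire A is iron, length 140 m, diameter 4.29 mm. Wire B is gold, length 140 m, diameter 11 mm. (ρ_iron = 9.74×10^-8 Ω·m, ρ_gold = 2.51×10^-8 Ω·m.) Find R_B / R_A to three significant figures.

R ∝ ρL/d², so R_B/R_A = (ρ_B/ρ_A) × (d_A/d_B)²
= (2.51×10^-8/9.74×10^-8) × (4.29/11)² = 0.0392

0.0392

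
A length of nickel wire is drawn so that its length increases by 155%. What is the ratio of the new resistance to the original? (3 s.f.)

6.50

k = 1 + 155/100 = 2.55; volume constant ⇒ A' = A/k, so R' = k²R.
Factor = 6.50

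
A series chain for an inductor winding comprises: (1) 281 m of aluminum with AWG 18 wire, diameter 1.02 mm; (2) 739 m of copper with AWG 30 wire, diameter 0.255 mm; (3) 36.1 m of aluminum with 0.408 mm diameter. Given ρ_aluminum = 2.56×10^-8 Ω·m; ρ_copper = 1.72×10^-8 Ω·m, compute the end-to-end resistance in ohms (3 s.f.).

Seg 1: A = π(1.02/2 mm)² = π(5.1000e-04 m)² = 8.171e-07 m²
R_1 = (2.56×10^-8)(281)/(8.171e-07) = 8.804 Ω
Seg 2: A = π(0.255/2 mm)² = π(1.2750e-04 m)² = 5.107e-08 m²
R_2 = (1.72×10^-8)(739)/(5.107e-08) = 248.9 Ω
Seg 3: A = π(d/2)² = π(2.0400e-04 m)² = 1.307e-07 m²
R_3 = (2.56×10^-8)(36.1)/(1.307e-07) = 7.069 Ω
R_total = R_1 + R_2 + R_3 = 265 Ω

265 Ω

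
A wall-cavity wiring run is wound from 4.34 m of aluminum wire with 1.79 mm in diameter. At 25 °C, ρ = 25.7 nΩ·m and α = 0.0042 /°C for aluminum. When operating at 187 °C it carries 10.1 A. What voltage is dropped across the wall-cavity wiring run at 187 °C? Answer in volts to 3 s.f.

ρ = 25.7 nΩ·m = 2.57×10^-8 Ω·m
A = π(d/2)² = π(8.9500e-04 m)² = 2.516e-06 m²
R₍25₎ = ρL/A = (2.57×10^-8)(4.34)/(2.516e-06) = 0.04432 Ω
R₍187₎ = R₍25₎(1 + αΔT) = 0.04432 × (1 + 0.0042×162) = 0.07448 Ω
V = IR = 10.1 × 0.07448 = 0.752 V

0.752 V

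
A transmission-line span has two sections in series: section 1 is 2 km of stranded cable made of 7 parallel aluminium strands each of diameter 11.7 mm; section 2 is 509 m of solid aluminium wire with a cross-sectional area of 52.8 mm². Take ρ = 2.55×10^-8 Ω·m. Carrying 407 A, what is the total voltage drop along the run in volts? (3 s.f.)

Section 1: A_strand = π(5.8500e-03)² = 1.075e-04 m²; R₁ = ρL/(N·A_s) = (2.55×10^-8)(2000)/(7×1.075e-04) = 0.06777 Ω
Section 2: A = 52.8 mm² = 5.280e-05 m²
R₂ = (2.55×10^-8)(509)/(5.280e-05) = 0.2458 Ω
R = R₁ + R₂ = 0.3136 Ω
V = IR = 407 × 0.3136 = 128 V

128 V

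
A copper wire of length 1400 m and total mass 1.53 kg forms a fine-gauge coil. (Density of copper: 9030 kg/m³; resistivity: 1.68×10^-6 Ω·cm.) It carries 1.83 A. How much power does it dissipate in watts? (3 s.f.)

ρ = 1.68×10^-6 Ω·cm = 1.68×10^-8 Ω·m
A = m/(density·L) = 1.53/(9030×1400) = 1.2103e-07 m²
R = ρL/A = (1.68×10^-8)(1400)/(1.2103e-07) = 194.3 Ω
P = I²R = (1.83)² × 194.3 = 651 W

651 W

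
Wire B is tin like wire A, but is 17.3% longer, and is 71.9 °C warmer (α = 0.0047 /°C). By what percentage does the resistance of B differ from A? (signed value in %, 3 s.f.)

56.9%

R ∝ ρL/d² with ρ ∝ (1+αΔT), so R_B/R_A = (1 + 17.3/100) × (1 + 0.0047×71.9)
= 1.173 × 1.338 = 1.569
(R_B − R_A)/R_A = 1.569 − 1 = 56.9%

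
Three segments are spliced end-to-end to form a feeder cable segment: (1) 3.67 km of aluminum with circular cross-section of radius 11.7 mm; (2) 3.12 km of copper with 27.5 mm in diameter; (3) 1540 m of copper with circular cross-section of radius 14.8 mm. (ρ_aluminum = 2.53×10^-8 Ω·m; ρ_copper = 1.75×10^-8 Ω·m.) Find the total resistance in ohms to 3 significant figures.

Seg 1: A = πr² = π(1.1700e-02 m)² = 4.301e-04 m²
R_1 = (2.53×10^-8)(3670)/(4.301e-04) = 0.2159 Ω
Seg 2: A = π(d/2)² = π(1.3750e-02 m)² = 5.940e-04 m²
R_2 = (1.75×10^-8)(3120)/(5.940e-04) = 0.09193 Ω
Seg 3: A = πr² = π(1.4800e-02 m)² = 6.881e-04 m²
R_3 = (1.75×10^-8)(1540)/(6.881e-04) = 0.03916 Ω
R_total = R_1 + R_2 + R_3 = 0.347 Ω

0.347 Ω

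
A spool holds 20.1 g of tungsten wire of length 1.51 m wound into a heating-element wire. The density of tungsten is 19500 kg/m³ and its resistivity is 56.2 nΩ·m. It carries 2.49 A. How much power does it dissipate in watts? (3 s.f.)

0.771 W

ρ = 56.2 nΩ·m = 5.62×10^-8 Ω·m
A = m/(density·L) = 0.0201/(19500×1.51) = 6.8263e-07 m²
R = ρL/A = (5.62×10^-8)(1.51)/(6.8263e-07) = 0.1243 Ω
P = I²R = (2.49)² × 0.1243 = 0.771 W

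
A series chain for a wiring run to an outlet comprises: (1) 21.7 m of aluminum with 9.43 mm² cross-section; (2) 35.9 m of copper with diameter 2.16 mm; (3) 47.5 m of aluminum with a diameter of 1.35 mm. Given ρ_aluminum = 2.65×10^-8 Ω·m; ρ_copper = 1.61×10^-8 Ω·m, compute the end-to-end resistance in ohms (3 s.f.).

1.10 Ω

Seg 1: A = 9.43 mm² = 9.430e-06 m²
R_1 = (2.65×10^-8)(21.7)/(9.430e-06) = 0.06098 Ω
Seg 2: A = π(d/2)² = π(1.0800e-03 m)² = 3.664e-06 m²
R_2 = (1.61×10^-8)(35.9)/(3.664e-06) = 0.1577 Ω
Seg 3: A = π(d/2)² = π(6.7500e-04 m)² = 1.431e-06 m²
R_3 = (2.65×10^-8)(47.5)/(1.431e-06) = 0.8794 Ω
R_total = R_1 + R_2 + R_3 = 1.10 Ω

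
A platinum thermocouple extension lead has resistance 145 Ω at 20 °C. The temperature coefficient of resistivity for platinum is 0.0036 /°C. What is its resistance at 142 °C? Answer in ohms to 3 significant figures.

209 Ω

ΔT = 142 − 20 = 122 °C
R = R₀(1 + αΔT) = 145 × (1 + 0.0036×122) = 145 × 1.439 = 209 Ω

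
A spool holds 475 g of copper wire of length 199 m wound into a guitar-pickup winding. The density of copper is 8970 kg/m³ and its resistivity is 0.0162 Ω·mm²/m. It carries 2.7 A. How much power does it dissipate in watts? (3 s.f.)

ρ = 0.0162 Ω·mm²/m = 1.62×10^-8 Ω·m
A = m/(density·L) = 0.475/(8970×199) = 2.6610e-07 m²
R = ρL/A = (1.62×10^-8)(199)/(2.6610e-07) = 12.11 Ω
P = I²R = (2.7)² × 12.11 = 88.3 W

88.3 W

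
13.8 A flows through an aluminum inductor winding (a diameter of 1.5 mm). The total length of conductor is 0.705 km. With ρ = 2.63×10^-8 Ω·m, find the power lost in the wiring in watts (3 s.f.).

2000 W

A = π(d/2)² = π(7.5000e-04 m)² = 1.767e-06 m²
R = ρL/A = (2.63×10^-8)(705)/(1.767e-06) = 10.49 Ω
P = I²R = (13.8)² × 10.49 = 2000 W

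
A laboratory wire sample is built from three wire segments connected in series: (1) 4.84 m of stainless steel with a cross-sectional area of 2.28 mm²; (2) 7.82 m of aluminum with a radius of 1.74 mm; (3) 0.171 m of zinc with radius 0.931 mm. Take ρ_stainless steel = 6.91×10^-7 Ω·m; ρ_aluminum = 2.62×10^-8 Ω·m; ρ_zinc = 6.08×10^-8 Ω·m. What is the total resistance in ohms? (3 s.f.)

1.49 Ω

Seg 1: A = 2.28 mm² = 2.280e-06 m²
R_1 = (6.91×10^-7)(4.84)/(2.280e-06) = 1.467 Ω
Seg 2: A = πr² = π(1.7400e-03 m)² = 9.511e-06 m²
R_2 = (2.62×10^-8)(7.82)/(9.511e-06) = 0.02154 Ω
Seg 3: A = πr² = π(9.3100e-04 m)² = 2.723e-06 m²
R_3 = (6.08×10^-8)(0.171)/(2.723e-06) = 0.003818 Ω
R_total = R_1 + R_2 + R_3 = 1.49 Ω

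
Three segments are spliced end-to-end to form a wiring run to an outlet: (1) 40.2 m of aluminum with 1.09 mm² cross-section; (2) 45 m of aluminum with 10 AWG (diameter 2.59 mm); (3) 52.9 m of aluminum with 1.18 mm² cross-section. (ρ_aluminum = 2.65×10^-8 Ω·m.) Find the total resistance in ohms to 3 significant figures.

2.39 Ω

Seg 1: A = 1.09 mm² = 1.090e-06 m²
R_1 = (2.65×10^-8)(40.2)/(1.090e-06) = 0.9773 Ω
Seg 2: A = π(2.59/2 mm)² = π(1.2950e-03 m)² = 5.269e-06 m²
R_2 = (2.65×10^-8)(45)/(5.269e-06) = 0.2263 Ω
Seg 3: A = 1.18 mm² = 1.180e-06 m²
R_3 = (2.65×10^-8)(52.9)/(1.180e-06) = 1.188 Ω
R_total = R_1 + R_2 + R_3 = 2.39 Ω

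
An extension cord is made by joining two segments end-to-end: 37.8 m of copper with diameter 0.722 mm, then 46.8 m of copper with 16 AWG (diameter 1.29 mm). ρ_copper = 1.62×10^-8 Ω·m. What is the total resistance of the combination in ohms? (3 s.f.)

Segment 1: A = π(d/2)² = π(3.6100e-04 m)² = 4.094e-07 m²
R₁ = ρL/A = (1.62×10^-8)(37.8)/(4.094e-07) = 1.496 Ω
Segment 2: A = π(1.29/2 mm)² = π(6.4500e-04 m)² = 1.307e-06 m²
R₂ = (1.62×10^-8)(46.8)/(1.307e-06) = 0.5801 Ω
R = R₁ + R₂ = 2.08 Ω

2.08 Ω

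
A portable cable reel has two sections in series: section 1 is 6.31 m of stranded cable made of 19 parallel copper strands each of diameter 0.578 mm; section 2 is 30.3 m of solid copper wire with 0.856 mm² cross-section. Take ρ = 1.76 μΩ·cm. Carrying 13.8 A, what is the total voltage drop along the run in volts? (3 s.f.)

8.90 V

ρ = 1.76 μΩ·cm = 1.76×10^-8 Ω·m
Section 1: A_strand = π(2.8900e-04)² = 2.624e-07 m²; R₁ = ρL/(N·A_s) = (1.76×10^-8)(6.31)/(19×2.624e-07) = 0.02228 Ω
Section 2: A = 0.856 mm² = 8.560e-07 m²
R₂ = (1.76×10^-8)(30.3)/(8.560e-07) = 0.623 Ω
R = R₁ + R₂ = 0.6453 Ω
V = IR = 13.8 × 0.6453 = 8.90 V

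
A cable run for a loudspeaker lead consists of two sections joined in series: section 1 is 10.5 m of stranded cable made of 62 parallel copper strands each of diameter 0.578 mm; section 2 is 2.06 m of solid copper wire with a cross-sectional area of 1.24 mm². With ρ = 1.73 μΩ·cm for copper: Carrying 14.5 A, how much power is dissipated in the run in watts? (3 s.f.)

8.39 W

ρ = 1.73 μΩ·cm = 1.73×10^-8 Ω·m
Section 1: A_strand = π(2.8900e-04)² = 2.624e-07 m²; R₁ = ρL/(N·A_s) = (1.73×10^-8)(10.5)/(62×2.624e-07) = 0.01117 Ω
Section 2: A = 1.24 mm² = 1.240e-06 m²
R₂ = (1.73×10^-8)(2.06)/(1.240e-06) = 0.02874 Ω
R = R₁ + R₂ = 0.03991 Ω
P = I²R = (14.5)² × 0.03991 = 8.39 W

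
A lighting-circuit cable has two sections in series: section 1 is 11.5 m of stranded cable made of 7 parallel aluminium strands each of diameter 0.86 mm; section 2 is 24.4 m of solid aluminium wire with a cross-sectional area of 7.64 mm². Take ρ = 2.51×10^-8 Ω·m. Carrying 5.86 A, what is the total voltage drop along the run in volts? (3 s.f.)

Section 1: A_strand = π(4.3000e-04)² = 5.809e-07 m²; R₁ = ρL/(N·A_s) = (2.51×10^-8)(11.5)/(7×5.809e-07) = 0.07099 Ω
Section 2: A = 7.64 mm² = 7.640e-06 m²
R₂ = (2.51×10^-8)(24.4)/(7.640e-06) = 0.08016 Ω
R = R₁ + R₂ = 0.1512 Ω
V = IR = 5.86 × 0.1512 = 0.886 V

0.886 V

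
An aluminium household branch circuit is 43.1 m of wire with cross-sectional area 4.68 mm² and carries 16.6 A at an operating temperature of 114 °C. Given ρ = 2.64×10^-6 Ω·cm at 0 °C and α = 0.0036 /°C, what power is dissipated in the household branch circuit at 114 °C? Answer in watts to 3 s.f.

94.5 W

ρ = 2.64×10^-6 Ω·cm = 2.64×10^-8 Ω·m
A = 4.68 mm² = 4.680e-06 m²
R₍0₎ = ρL/A = (2.64×10^-8)(43.1)/(4.680e-06) = 0.2431 Ω
R₍114₎ = R₍0₎(1 + αΔT) = 0.2431 × (1 + 0.0036×114) = 0.3429 Ω
P = I²R = (16.6)² × 0.3429 = 94.5 W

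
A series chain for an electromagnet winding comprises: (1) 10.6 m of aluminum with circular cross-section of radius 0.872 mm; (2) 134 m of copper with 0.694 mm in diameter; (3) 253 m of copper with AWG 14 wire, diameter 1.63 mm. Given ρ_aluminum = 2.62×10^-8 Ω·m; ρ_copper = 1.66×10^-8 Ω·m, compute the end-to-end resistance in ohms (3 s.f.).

Seg 1: A = πr² = π(8.7200e-04 m)² = 2.389e-06 m²
R_1 = (2.62×10^-8)(10.6)/(2.389e-06) = 0.1163 Ω
Seg 2: A = π(d/2)² = π(3.4700e-04 m)² = 3.783e-07 m²
R_2 = (1.66×10^-8)(134)/(3.783e-07) = 5.88 Ω
Seg 3: A = π(1.63/2 mm)² = π(8.1500e-04 m)² = 2.087e-06 m²
R_3 = (1.66×10^-8)(253)/(2.087e-06) = 2.013 Ω
R_total = R_1 + R_2 + R_3 = 8.01 Ω

8.01 Ω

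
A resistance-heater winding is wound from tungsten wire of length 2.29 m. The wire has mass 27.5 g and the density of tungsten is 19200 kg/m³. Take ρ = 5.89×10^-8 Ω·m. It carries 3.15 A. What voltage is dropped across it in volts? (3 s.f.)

0.679 V

A = m/(density·L) = 0.0275/(19200×2.29) = 6.2545e-07 m²
R = ρL/A = (5.89×10^-8)(2.29)/(6.2545e-07) = 0.2157 Ω
V = IR = 3.15 × 0.2157 = 0.679 V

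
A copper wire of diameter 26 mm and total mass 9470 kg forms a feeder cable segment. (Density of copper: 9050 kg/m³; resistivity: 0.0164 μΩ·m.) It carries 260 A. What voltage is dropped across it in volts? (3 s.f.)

ρ = 0.0164 μΩ·m = 1.64×10^-8 Ω·m
A = π(d/2)² = π(1.3000e-02 m)² = 5.3093e-04 m²
L = m/(density·A) = 9470/(9050×5.3093e-04) = 1971 m
R = ρL/A = (1.64×10^-8)(1971)/(5.3093e-04) = 0.06088 Ω
V = IR = 260 × 0.06088 = 15.8 V

15.8 V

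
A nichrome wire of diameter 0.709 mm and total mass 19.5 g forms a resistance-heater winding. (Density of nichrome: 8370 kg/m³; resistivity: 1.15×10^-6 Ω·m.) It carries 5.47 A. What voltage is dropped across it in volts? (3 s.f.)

A = π(d/2)² = π(3.5450e-04 m)² = 3.9480e-07 m²
L = m/(density·A) = 0.0195/(8370×3.9480e-07) = 5.901 m
R = ρL/A = (1.15×10^-6)(5.901)/(3.9480e-07) = 17.19 Ω
V = IR = 5.47 × 17.19 = 94.0 V

94.0 V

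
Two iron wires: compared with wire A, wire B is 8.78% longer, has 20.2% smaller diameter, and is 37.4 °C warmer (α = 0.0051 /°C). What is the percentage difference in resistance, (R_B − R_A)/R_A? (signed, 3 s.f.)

R ∝ ρL/d² with ρ ∝ (1+αΔT), so R_B/R_A = (1 + 8.78/100) × (1 − 20.2/100)⁻² × (1 + 0.0051×37.4)
= 1.088 × 1.57 × 1.191 = 2.034
(R_B − R_A)/R_A = 2.034 − 1 = 103%

103%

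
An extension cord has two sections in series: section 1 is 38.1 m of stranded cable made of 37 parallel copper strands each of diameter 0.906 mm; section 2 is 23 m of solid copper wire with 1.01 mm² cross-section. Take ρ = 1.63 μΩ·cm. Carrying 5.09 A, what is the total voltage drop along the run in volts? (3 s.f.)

ρ = 1.63 μΩ·cm = 1.63×10^-8 Ω·m
Section 1: A_strand = π(4.5300e-04)² = 6.447e-07 m²; R₁ = ρL/(N·A_s) = (1.63×10^-8)(38.1)/(37×6.447e-07) = 0.02604 Ω
Section 2: A = 1.01 mm² = 1.010e-06 m²
R₂ = (1.63×10^-8)(23)/(1.010e-06) = 0.3712 Ω
R = R₁ + R₂ = 0.3972 Ω
V = IR = 5.09 × 0.3972 = 2.02 V

2.02 V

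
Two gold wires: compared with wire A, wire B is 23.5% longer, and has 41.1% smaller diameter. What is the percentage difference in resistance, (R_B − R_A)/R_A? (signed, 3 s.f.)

256%

R ∝ L/d², so R_B/R_A = (1 + 23.5/100) × (1 − 41.1/100)⁻²
= 1.235 × 2.882 = 3.56
(R_B − R_A)/R_A = 3.56 − 1 = 256%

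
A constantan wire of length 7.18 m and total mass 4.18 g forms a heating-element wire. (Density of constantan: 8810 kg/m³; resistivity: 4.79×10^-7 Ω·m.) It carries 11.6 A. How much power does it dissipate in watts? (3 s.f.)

7000 W

A = m/(density·L) = 0.00418/(8810×7.18) = 6.6081e-08 m²
R = ρL/A = (4.79×10^-7)(7.18)/(6.6081e-08) = 52.05 Ω
P = I²R = (11.6)² × 52.05 = 7000 W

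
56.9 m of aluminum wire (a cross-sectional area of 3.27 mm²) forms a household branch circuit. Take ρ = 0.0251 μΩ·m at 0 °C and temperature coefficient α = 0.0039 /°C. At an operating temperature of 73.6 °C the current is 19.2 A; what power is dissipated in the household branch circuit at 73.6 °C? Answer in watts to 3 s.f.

ρ = 0.0251 μΩ·m = 2.51×10^-8 Ω·m
A = 3.27 mm² = 3.270e-06 m²
R₍0₎ = ρL/A = (2.51×10^-8)(56.9)/(3.270e-06) = 0.4368 Ω
R₍73.6₎ = R₍0₎(1 + αΔT) = 0.4368 × (1 + 0.0039×73.6) = 0.5621 Ω
P = I²R = (19.2)² × 0.5621 = 207 W

207 W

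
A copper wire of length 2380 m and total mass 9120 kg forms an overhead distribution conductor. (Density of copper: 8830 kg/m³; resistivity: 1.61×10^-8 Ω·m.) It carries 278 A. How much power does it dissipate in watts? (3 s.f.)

A = m/(density·L) = 9120/(8830×2380) = 4.3397e-04 m²
R = ρL/A = (1.61×10^-8)(2380)/(4.3397e-04) = 0.0883 Ω
P = I²R = (278)² × 0.0883 = 6820 W

6820 W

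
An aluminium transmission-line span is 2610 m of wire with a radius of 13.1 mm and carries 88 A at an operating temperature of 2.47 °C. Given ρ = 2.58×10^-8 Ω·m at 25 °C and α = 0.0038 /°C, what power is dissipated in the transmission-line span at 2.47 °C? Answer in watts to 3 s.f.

A = πr² = π(1.3100e-02 m)² = 5.391e-04 m²
R₍25₎ = ρL/A = (2.58×10^-8)(2610)/(5.391e-04) = 0.1249 Ω
R₍2.47₎ = R₍25₎(1 + αΔT) = 0.1249 × (1 + 0.0038×-22.5) = 0.1142 Ω
P = I²R = (88)² × 0.1142 = 884 W

884 W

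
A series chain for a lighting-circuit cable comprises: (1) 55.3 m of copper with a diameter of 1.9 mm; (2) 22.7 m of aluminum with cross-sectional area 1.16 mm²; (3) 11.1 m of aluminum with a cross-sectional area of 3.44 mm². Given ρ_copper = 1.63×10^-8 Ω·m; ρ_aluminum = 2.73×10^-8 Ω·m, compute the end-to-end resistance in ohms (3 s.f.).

0.940 Ω

Seg 1: A = π(d/2)² = π(9.5000e-04 m)² = 2.835e-06 m²
R_1 = (1.63×10^-8)(55.3)/(2.835e-06) = 0.3179 Ω
Seg 2: A = 1.16 mm² = 1.160e-06 m²
R_2 = (2.73×10^-8)(22.7)/(1.160e-06) = 0.5342 Ω
Seg 3: A = 3.44 mm² = 3.440e-06 m²
R_3 = (2.73×10^-8)(11.1)/(3.440e-06) = 0.08809 Ω
R_total = R_1 + R_2 + R_3 = 0.940 Ω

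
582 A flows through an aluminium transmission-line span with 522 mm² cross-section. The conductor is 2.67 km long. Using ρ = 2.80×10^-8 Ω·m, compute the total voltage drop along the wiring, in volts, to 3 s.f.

83.4 V

A = 522 mm² = 5.220e-04 m²
R = ρL/A = (2.80×10^-8)(2670)/(5.220e-04) = 0.1432 Ω
V = IR = 582 × 0.1432 = 83.4 V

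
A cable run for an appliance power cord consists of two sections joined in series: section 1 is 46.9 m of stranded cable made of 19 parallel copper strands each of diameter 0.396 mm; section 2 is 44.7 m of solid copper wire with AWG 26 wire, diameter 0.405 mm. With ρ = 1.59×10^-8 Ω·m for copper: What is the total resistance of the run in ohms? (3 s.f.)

5.84 Ω

Section 1: A_strand = π(1.9800e-04)² = 1.232e-07 m²; R₁ = ρL/(N·A_s) = (1.59×10^-8)(46.9)/(19×1.232e-07) = 0.3187 Ω
Section 2: A = π(0.405/2 mm)² = π(2.0250e-04 m)² = 1.288e-07 m²
R₂ = (1.59×10^-8)(44.7)/(1.288e-07) = 5.517 Ω
R = R₁ + R₂ = 5.84 Ω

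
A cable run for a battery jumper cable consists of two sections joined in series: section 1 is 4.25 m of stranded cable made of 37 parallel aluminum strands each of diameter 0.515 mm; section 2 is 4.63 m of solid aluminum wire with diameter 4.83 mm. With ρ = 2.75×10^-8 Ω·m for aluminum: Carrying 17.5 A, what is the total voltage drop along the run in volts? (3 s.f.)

Section 1: A_strand = π(2.5750e-04)² = 2.083e-07 m²; R₁ = ρL/(N·A_s) = (2.75×10^-8)(4.25)/(37×2.083e-07) = 0.01516 Ω
Section 2: A = π(d/2)² = π(2.4150e-03 m)² = 1.832e-05 m²
R₂ = (2.75×10^-8)(4.63)/(1.832e-05) = 0.006949 Ω
R = R₁ + R₂ = 0.02211 Ω
V = IR = 17.5 × 0.02211 = 0.387 V

0.387 V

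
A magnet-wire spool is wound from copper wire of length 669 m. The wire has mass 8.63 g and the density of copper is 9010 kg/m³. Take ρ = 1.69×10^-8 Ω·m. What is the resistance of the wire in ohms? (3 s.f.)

7900 Ω

A = m/(density·L) = 0.00863/(9010×669) = 1.4317e-09 m²
R = ρL/A = (1.69×10^-8)(669)/(1.4317e-09) = 7900 Ω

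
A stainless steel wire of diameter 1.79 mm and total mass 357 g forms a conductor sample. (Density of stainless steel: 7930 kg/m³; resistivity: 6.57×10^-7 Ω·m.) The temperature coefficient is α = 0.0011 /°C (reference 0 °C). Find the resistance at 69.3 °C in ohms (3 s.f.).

5.03 Ω

A = π(d/2)² = π(8.9500e-04 m)² = 2.5165e-06 m²
L = m/(density·A) = 0.357/(7930×2.5165e-06) = 17.89 m
R = ρL/A = (6.57×10^-7)(17.89)/(2.5165e-06) = 4.671 Ω
R(69.3 °C) = 4.671 × (1 + 0.0011×69.3) = 5.03 Ω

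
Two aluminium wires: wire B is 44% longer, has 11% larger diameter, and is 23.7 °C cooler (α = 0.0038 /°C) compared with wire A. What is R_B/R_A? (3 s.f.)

R ∝ ρL/d² with ρ ∝ (1+αΔT), so R_B/R_A = (1 + 44/100) × (1 + 11/100)⁻² × (1 − 0.0038×23.7)
= 1.44 × 0.8116 × 0.9099 = 1.06

1.06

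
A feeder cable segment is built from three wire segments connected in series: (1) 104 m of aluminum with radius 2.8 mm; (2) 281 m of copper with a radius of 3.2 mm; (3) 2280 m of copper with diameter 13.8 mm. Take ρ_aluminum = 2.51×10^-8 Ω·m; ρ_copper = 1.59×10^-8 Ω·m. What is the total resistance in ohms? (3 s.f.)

0.487 Ω

Seg 1: A = πr² = π(2.8000e-03 m)² = 2.463e-05 m²
R_1 = (2.51×10^-8)(104)/(2.463e-05) = 0.106 Ω
Seg 2: A = πr² = π(3.2000e-03 m)² = 3.217e-05 m²
R_2 = (1.59×10^-8)(281)/(3.217e-05) = 0.1389 Ω
Seg 3: A = π(d/2)² = π(6.9000e-03 m)² = 1.496e-04 m²
R_3 = (1.59×10^-8)(2280)/(1.496e-04) = 0.2424 Ω
R_total = R_1 + R_2 + R_3 = 0.487 Ω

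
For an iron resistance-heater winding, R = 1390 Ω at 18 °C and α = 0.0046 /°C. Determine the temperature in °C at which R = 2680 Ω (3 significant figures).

220 °C

R = R₀(1 + α(T − T₀)) ⇒ T = T₀ + (R/R₀ − 1)/α
T = 18 + (2680/1390 − 1)/0.0046 = 18 + (0.9281)/0.0046 = 220 °C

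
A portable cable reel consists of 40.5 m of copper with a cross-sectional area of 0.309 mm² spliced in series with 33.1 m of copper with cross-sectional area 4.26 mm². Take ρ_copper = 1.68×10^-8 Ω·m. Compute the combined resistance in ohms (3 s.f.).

Segment 1: A = 0.309 mm² = 3.090e-07 m²
R₁ = ρL/A = (1.68×10^-8)(40.5)/(3.090e-07) = 2.202 Ω
Segment 2: A = 4.26 mm² = 4.260e-06 m²
R₂ = (1.68×10^-8)(33.1)/(4.260e-06) = 0.1305 Ω
R = R₁ + R₂ = 2.33 Ω

2.33 Ω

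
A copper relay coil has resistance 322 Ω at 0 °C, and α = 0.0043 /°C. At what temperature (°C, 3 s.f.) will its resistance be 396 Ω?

53.4 °C

R = R₀(1 + α(T − T₀)) ⇒ T = T₀ + (R/R₀ − 1)/α
T = 0 + (396/322 − 1)/0.0043 = 0 + (0.2298)/0.0043 = 53.4 °C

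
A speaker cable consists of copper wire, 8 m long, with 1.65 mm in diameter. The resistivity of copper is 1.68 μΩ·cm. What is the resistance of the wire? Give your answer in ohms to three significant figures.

ρ = 1.68 μΩ·cm = 1.68×10^-8 Ω·m
A = π(d/2)² = π(8.2500e-04 m)² = 2.138e-06 m²
R = ρL/A = (1.68×10^-8)(8 m)/(2.138e-06 m²) = 0.0629 Ω

0.0629 Ω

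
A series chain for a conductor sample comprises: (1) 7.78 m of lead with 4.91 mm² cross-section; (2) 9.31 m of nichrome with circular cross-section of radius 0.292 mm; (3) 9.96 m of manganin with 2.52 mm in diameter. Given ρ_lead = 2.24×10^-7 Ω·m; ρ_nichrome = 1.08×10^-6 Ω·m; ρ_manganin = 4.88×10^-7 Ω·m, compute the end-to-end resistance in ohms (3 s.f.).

38.9 Ω

Seg 1: A = 4.91 mm² = 4.910e-06 m²
R_1 = (2.24×10^-7)(7.78)/(4.910e-06) = 0.3549 Ω
Seg 2: A = πr² = π(2.9200e-04 m)² = 2.679e-07 m²
R_2 = (1.08×10^-6)(9.31)/(2.679e-07) = 37.54 Ω
Seg 3: A = π(d/2)² = π(1.2600e-03 m)² = 4.988e-06 m²
R_3 = (4.88×10^-7)(9.96)/(4.988e-06) = 0.9745 Ω
R_total = R_1 + R_2 + R_3 = 38.9 Ω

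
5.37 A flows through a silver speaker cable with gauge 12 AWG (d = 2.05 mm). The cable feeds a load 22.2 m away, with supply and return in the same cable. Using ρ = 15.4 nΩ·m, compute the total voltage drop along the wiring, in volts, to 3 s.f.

ρ = 15.4 nΩ·m = 1.54×10^-8 Ω·m
A = π(2.05/2 mm)² = π(1.0250e-03 m)² = 3.301e-06 m²
Total conductor length (both ways) L = 2 × 22.2 = 44.4 m
R = ρL/A = (1.54×10^-8)(44.4)/(3.301e-06) = 0.2072 Ω
V = IR = 5.37 × 0.2072 = 1.11 V

1.11 V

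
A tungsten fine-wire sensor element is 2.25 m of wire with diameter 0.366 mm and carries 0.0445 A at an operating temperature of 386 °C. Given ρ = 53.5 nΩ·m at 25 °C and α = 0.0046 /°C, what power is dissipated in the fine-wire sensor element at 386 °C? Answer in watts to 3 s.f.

ρ = 53.5 nΩ·m = 5.35×10^-8 Ω·m
A = π(d/2)² = π(1.8300e-04 m)² = 1.052e-07 m²
R₍25₎ = ρL/A = (5.35×10^-8)(2.25)/(1.052e-07) = 1.144 Ω
R₍386₎ = R₍25₎(1 + αΔT) = 1.144 × (1 + 0.0046×361) = 3.044 Ω
P = I²R = (0.0445)² × 3.044 = 0.00603 W

0.00603 W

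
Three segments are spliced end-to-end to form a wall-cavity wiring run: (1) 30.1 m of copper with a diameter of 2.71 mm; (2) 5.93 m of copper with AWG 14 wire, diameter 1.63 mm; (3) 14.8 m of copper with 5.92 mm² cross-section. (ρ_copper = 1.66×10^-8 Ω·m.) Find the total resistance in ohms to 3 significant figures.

Seg 1: A = π(d/2)² = π(1.3550e-03 m)² = 5.768e-06 m²
R_1 = (1.66×10^-8)(30.1)/(5.768e-06) = 0.08663 Ω
Seg 2: A = π(1.63/2 mm)² = π(8.1500e-04 m)² = 2.087e-06 m²
R_2 = (1.66×10^-8)(5.93)/(2.087e-06) = 0.04717 Ω
Seg 3: A = 5.92 mm² = 5.920e-06 m²
R_3 = (1.66×10^-8)(14.8)/(5.920e-06) = 0.0415 Ω
R_total = R_1 + R_2 + R_3 = 0.175 Ω

0.175 Ω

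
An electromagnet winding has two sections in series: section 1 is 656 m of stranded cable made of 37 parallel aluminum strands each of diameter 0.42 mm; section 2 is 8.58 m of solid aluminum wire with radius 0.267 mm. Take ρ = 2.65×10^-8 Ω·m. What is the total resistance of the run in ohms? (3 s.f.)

4.41 Ω

Section 1: A_strand = π(2.1000e-04)² = 1.385e-07 m²; R₁ = ρL/(N·A_s) = (2.65×10^-8)(656)/(37×1.385e-07) = 3.391 Ω
Section 2: A = πr² = π(2.6700e-04 m)² = 2.240e-07 m²
R₂ = (2.65×10^-8)(8.58)/(2.240e-07) = 1.015 Ω
R = R₁ + R₂ = 4.41 Ω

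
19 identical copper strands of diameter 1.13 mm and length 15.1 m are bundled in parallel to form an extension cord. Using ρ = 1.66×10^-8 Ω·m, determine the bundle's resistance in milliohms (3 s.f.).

13.2 mΩ

A_strand = π(5.6500e-04 m)² = 1.003e-06 m²
R_strand = ρL/A = (1.66×10^-8)(15.1)/(1.003e-06) = 0.2499 Ω
R_total = R_strand/N = 0.2499/19 = 13.2 mΩ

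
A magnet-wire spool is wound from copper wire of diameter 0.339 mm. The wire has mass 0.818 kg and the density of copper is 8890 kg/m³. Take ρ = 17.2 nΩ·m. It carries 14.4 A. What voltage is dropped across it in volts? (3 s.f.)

2800 V

ρ = 17.2 nΩ·m = 1.72×10^-8 Ω·m
A = π(d/2)² = π(1.6950e-04 m)² = 9.0259e-08 m²
L = m/(density·A) = 0.818/(8890×9.0259e-08) = 1019 m
R = ρL/A = (1.72×10^-8)(1019)/(9.0259e-08) = 194.3 Ω
V = IR = 14.4 × 194.3 = 2800 V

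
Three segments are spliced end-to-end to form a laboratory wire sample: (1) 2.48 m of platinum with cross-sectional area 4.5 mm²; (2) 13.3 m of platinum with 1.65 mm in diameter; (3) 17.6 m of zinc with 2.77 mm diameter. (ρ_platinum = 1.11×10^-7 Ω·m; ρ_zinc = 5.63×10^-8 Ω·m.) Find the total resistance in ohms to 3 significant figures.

0.916 Ω

Seg 1: A = 4.5 mm² = 4.500e-06 m²
R_1 = (1.11×10^-7)(2.48)/(4.500e-06) = 0.06117 Ω
Seg 2: A = π(d/2)² = π(8.2500e-04 m)² = 2.138e-06 m²
R_2 = (1.11×10^-7)(13.3)/(2.138e-06) = 0.6904 Ω
Seg 3: A = π(d/2)² = π(1.3850e-03 m)² = 6.026e-06 m²
R_3 = (5.63×10^-8)(17.6)/(6.026e-06) = 0.1644 Ω
R_total = R_1 + R_2 + R_3 = 0.916 Ω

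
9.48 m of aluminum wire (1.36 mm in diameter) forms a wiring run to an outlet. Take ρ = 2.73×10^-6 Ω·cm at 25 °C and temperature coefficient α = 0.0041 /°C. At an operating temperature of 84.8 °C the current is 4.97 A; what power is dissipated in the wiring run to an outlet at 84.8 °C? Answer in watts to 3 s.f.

5.48 W

ρ = 2.73×10^-6 Ω·cm = 2.73×10^-8 Ω·m
A = π(d/2)² = π(6.8000e-04 m)² = 1.453e-06 m²
R₍25₎ = ρL/A = (2.73×10^-8)(9.48)/(1.453e-06) = 0.1782 Ω
R₍84.8₎ = R₍25₎(1 + αΔT) = 0.1782 × (1 + 0.0041×59.8) = 0.2218 Ω
P = I²R = (4.97)² × 0.2218 = 5.48 W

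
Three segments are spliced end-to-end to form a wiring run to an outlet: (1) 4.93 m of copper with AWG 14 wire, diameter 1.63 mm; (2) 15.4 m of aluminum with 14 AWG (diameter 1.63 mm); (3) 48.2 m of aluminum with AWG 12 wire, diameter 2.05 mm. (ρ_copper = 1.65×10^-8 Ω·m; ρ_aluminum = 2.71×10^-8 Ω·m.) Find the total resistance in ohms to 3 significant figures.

Seg 1: A = π(1.63/2 mm)² = π(8.1500e-04 m)² = 2.087e-06 m²
R_1 = (1.65×10^-8)(4.93)/(2.087e-06) = 0.03898 Ω
Seg 2: A = π(1.63/2 mm)² = π(8.1500e-04 m)² = 2.087e-06 m²
R_2 = (2.71×10^-8)(15.4)/(2.087e-06) = 0.2 Ω
Seg 3: A = π(2.05/2 mm)² = π(1.0250e-03 m)² = 3.301e-06 m²
R_3 = (2.71×10^-8)(48.2)/(3.301e-06) = 0.3957 Ω
R_total = R_1 + R_2 + R_3 = 0.635 Ω

0.635 Ω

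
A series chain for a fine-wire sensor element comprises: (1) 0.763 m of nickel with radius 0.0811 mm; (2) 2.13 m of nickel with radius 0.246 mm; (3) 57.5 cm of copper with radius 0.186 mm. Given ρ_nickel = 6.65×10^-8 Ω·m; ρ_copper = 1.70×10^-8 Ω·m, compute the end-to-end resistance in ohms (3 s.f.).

Seg 1: A = πr² = π(8.1100e-05 m)² = 2.066e-08 m²
R_1 = (6.65×10^-8)(0.763)/(2.066e-08) = 2.456 Ω
Seg 2: A = πr² = π(2.4600e-04 m)² = 1.901e-07 m²
R_2 = (6.65×10^-8)(2.13)/(1.901e-07) = 0.745 Ω
Seg 3: A = πr² = π(1.8600e-04 m)² = 1.087e-07 m²
R_3 = (1.70×10^-8)(0.575)/(1.087e-07) = 0.08994 Ω
R_total = R_1 + R_2 + R_3 = 3.29 Ω

3.29 Ω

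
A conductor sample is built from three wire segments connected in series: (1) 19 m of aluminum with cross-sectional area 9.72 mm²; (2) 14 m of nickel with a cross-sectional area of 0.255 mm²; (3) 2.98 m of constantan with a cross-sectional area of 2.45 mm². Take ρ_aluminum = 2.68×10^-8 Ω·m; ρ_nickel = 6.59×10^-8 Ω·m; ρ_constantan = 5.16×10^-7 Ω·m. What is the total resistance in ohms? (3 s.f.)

Seg 1: A = 9.72 mm² = 9.720e-06 m²
R_1 = (2.68×10^-8)(19)/(9.720e-06) = 0.05239 Ω
Seg 2: A = 0.255 mm² = 2.550e-07 m²
R_2 = (6.59×10^-8)(14)/(2.550e-07) = 3.618 Ω
Seg 3: A = 2.45 mm² = 2.450e-06 m²
R_3 = (5.16×10^-7)(2.98)/(2.450e-06) = 0.6276 Ω
R_total = R_1 + R_2 + R_3 = 4.30 Ω

4.30 Ω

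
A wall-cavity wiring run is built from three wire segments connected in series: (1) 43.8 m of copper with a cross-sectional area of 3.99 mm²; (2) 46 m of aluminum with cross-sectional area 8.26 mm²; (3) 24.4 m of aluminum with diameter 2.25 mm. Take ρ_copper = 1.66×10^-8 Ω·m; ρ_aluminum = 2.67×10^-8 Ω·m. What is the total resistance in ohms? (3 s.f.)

Seg 1: A = 3.99 mm² = 3.990e-06 m²
R_1 = (1.66×10^-8)(43.8)/(3.990e-06) = 0.1822 Ω
Seg 2: A = 8.26 mm² = 8.260e-06 m²
R_2 = (2.67×10^-8)(46)/(8.260e-06) = 0.1487 Ω
Seg 3: A = π(d/2)² = π(1.1250e-03 m)² = 3.976e-06 m²
R_3 = (2.67×10^-8)(24.4)/(3.976e-06) = 0.1638 Ω
R_total = R_1 + R_2 + R_3 = 0.495 Ω

0.495 Ω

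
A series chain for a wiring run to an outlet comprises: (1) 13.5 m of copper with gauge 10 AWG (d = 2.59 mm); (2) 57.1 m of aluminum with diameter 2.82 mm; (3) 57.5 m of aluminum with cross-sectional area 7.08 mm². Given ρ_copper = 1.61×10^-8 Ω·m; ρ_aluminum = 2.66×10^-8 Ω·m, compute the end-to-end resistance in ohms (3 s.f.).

0.500 Ω

Seg 1: A = π(2.59/2 mm)² = π(1.2950e-03 m)² = 5.269e-06 m²
R_1 = (1.61×10^-8)(13.5)/(5.269e-06) = 0.04125 Ω
Seg 2: A = π(d/2)² = π(1.4100e-03 m)² = 6.246e-06 m²
R_2 = (2.66×10^-8)(57.1)/(6.246e-06) = 0.2432 Ω
Seg 3: A = 7.08 mm² = 7.080e-06 m²
R_3 = (2.66×10^-8)(57.5)/(7.080e-06) = 0.216 Ω
R_total = R_1 + R_2 + R_3 = 0.500 Ω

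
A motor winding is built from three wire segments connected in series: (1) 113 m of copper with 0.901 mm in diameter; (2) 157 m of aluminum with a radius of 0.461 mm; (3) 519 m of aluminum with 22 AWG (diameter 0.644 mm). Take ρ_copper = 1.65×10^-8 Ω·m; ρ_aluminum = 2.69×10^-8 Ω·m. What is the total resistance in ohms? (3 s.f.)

Seg 1: A = π(d/2)² = π(4.5050e-04 m)² = 6.376e-07 m²
R_1 = (1.65×10^-8)(113)/(6.376e-07) = 2.924 Ω
Seg 2: A = πr² = π(4.6100e-04 m)² = 6.677e-07 m²
R_2 = (2.69×10^-8)(157)/(6.677e-07) = 6.326 Ω
Seg 3: A = π(0.644/2 mm)² = π(3.2200e-04 m)² = 3.257e-07 m²
R_3 = (2.69×10^-8)(519)/(3.257e-07) = 42.86 Ω
R_total = R_1 + R_2 + R_3 = 52.1 Ω

52.1 Ω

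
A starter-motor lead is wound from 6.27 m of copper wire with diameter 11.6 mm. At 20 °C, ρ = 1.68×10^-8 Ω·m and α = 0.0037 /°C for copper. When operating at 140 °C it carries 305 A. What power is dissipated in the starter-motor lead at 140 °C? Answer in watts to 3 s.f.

A = π(d/2)² = π(5.8000e-03 m)² = 1.057e-04 m²
R₍20₎ = ρL/A = (1.68×10^-8)(6.27)/(1.057e-04) = 9.967×10^-4 Ω
R₍140₎ = R₍20₎(1 + αΔT) = 9.967×10^-4 × (1 + 0.0037×120) = 0.001439 Ω
P = I²R = (305)² × 0.001439 = 134 W

134 W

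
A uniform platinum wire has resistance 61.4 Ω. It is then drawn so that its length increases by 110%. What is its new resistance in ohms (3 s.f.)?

k = 1 + 110/100 = 2.1; volume constant ⇒ A' = A/k, so R' = k²R.
R' = 4.41 × 61.4 = 271 Ω

271 Ω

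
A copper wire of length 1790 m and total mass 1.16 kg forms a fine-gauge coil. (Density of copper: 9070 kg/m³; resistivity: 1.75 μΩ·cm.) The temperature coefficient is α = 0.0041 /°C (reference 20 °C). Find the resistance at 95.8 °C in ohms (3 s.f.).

575 Ω

ρ = 1.75 μΩ·cm = 1.75×10^-8 Ω·m
A = m/(density·L) = 1.16/(9070×1790) = 7.1449e-08 m²
R = ρL/A = (1.75×10^-8)(1790)/(7.1449e-08) = 438.4 Ω
R(95.8 °C) = 438.4 × (1 + 0.0041×75.8) = 575 Ω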